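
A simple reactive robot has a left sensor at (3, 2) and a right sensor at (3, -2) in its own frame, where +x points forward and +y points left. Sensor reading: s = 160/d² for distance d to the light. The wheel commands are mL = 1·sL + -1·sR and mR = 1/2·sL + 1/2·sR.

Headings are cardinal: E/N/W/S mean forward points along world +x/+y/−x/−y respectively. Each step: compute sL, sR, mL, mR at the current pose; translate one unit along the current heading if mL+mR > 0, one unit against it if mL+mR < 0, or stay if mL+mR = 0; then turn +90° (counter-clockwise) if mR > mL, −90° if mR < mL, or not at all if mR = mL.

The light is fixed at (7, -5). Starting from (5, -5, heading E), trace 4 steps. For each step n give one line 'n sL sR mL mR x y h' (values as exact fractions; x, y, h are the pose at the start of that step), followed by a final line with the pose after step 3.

n=0: pose=(5,-5,E); sL=32, sR=32; mL=0, mR=32; mL+mR=32 → advance +1; mR−mL=32 → turn +1·90°
n=1: pose=(6,-5,N); sL=80/9, sR=16; mL=-64/9, mR=112/9; mL+mR=16/3 → advance +1; mR−mL=176/9 → turn +1·90°
n=2: pose=(6,-4,W); sL=160/17, sR=32/5; mL=256/85, mR=672/85; mL+mR=928/85 → advance +1; mR−mL=416/85 → turn +1·90°
n=3: pose=(5,-4,S); sL=40, sR=8; mL=32, mR=24; mL+mR=56 → advance +1; mR−mL=-8 → turn -1·90°

0 32 32 0 32 5 -5 E
1 80/9 16 -64/9 112/9 6 -5 N
2 160/17 32/5 256/85 672/85 6 -4 W
3 40 8 32 24 5 -4 S
final 5 -5 W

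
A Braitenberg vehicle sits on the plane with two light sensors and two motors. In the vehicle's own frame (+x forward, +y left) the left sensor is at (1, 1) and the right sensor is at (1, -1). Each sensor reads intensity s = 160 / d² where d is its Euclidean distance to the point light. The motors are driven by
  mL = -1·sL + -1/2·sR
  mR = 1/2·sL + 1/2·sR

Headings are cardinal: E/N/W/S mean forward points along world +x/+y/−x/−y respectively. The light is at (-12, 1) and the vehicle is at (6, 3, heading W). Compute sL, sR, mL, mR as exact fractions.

16/29 80/149 -3544/4321 2352/4321

left sensor world pos  = (5, 2); dL² = 290
right sensor world pos = (5, 4); dR² = 298
sL = 160/290 = 16/29
sR = 160/298 = 80/149
mL = -1·sL + -1/2·sR = -3544/4321
mR = 1/2·sL + 1/2·sR = 2352/4321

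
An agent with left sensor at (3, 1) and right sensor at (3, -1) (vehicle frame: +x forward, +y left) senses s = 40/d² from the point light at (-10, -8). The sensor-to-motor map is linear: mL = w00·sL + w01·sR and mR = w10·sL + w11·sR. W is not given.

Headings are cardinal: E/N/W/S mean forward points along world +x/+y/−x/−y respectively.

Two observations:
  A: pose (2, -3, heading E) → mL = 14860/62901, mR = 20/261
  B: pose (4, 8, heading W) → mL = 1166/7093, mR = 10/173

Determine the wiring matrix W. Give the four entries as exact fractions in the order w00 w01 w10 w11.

obs A: pose=(2,-3,E) → sL=40/261, sR=40/241, mL=14860/62901, mR=20/261
obs B: pose=(4,8,W) → sL=20/173, sR=4/41, mL=1166/7093, mR=10/173
sensor matrix S = [[40/261, 40/241], [20/173, 4/41]]; det S = -1889920/446156793
solve [mL_A; mL_B] = S·[w00; w01] and [mR_A; mR_B] = S·[w10; w11]:
  w00 = 1, w01 = 1/2, w10 = 1/2, w11 = 0

1 1/2 1/2 0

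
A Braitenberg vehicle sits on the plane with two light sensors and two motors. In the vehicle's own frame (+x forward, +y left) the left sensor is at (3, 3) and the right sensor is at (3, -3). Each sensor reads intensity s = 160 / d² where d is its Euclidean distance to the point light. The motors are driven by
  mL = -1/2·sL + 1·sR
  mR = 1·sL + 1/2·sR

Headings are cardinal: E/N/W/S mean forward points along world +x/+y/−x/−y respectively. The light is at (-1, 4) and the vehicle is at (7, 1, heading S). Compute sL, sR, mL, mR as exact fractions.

160/157 160/61 20240/9577 22320/9577

left sensor world pos  = (10, -2); dL² = 157
right sensor world pos = (4, -2); dR² = 61
sL = 160/157 = 160/157
sR = 160/61 = 160/61
mL = -1/2·sL + 1·sR = 20240/9577
mR = 1·sL + 1/2·sR = 22320/9577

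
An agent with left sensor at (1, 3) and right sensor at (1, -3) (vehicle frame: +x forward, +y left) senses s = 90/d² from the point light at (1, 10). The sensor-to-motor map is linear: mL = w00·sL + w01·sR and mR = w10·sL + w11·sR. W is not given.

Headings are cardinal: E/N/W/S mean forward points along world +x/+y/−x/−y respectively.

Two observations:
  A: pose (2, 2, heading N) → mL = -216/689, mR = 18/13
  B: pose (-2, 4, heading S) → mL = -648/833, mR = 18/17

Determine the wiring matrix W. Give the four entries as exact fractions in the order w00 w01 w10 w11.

-1 1 0 1

obs A: pose=(2,2,N) → sL=90/53, sR=18/13, mL=-216/689, mR=18/13
obs B: pose=(-2,4,S) → sL=90/49, sR=18/17, mL=-648/833, mR=18/17
sensor matrix S = [[90/53, 18/13], [90/49, 18/17]]; det S = -427680/573937
solve [mL_A; mL_B] = S·[w00; w01] and [mR_A; mR_B] = S·[w10; w11]:
  w00 = -1, w01 = 1, w10 = 0, w11 = 1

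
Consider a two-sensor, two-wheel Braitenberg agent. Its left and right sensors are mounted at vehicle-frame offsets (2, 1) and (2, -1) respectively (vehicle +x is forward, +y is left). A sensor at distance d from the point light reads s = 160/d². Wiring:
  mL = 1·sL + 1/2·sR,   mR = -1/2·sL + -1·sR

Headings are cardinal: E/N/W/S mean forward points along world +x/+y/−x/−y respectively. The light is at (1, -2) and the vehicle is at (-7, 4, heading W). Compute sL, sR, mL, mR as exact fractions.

32/25 160/149 6768/3725 -6384/3725

left sensor world pos  = (-9, 3); dL² = 125
right sensor world pos = (-9, 5); dR² = 149
sL = 160/125 = 32/25
sR = 160/149 = 160/149
mL = 1·sL + 1/2·sR = 6768/3725
mR = -1/2·sL + -1·sR = -6384/3725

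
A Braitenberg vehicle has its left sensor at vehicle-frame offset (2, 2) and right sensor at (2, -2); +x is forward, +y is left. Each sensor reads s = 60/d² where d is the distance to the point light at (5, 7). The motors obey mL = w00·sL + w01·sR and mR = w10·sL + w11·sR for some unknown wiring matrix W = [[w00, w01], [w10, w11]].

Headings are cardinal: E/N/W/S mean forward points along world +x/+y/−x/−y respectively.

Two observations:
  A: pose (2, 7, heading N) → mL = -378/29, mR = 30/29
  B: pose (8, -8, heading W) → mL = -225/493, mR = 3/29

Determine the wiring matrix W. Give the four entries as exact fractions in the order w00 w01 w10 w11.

-1/2 -1 1/2 0

obs A: pose=(2,7,N) → sL=60/29, sR=12, mL=-378/29, mR=30/29
obs B: pose=(8,-8,W) → sL=6/29, sR=6/17, mL=-225/493, mR=3/29
sensor matrix S = [[60/29, 12], [6/29, 6/17]]; det S = -864/493
solve [mL_A; mL_B] = S·[w00; w01] and [mR_A; mR_B] = S·[w10; w11]:
  w00 = -1/2, w01 = -1, w10 = 1/2, w11 = 0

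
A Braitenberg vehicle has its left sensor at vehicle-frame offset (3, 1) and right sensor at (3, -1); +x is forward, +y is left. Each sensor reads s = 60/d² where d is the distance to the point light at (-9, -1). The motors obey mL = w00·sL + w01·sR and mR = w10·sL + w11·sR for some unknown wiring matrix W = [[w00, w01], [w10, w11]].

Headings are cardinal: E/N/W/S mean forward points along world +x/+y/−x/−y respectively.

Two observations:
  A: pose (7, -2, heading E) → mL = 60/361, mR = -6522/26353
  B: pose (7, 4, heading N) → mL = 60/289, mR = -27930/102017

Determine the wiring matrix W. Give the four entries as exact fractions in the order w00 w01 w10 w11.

1 0 -1/2 -1

obs A: pose=(7,-2,E) → sL=60/361, sR=12/73, mL=60/361, mR=-6522/26353
obs B: pose=(7,4,N) → sL=60/289, sR=60/353, mL=60/289, mR=-27930/102017
sensor matrix S = [[60/361, 12/73], [60/289, 60/353]]; det S = -15802560/2688454001
solve [mL_A; mL_B] = S·[w00; w01] and [mR_A; mR_B] = S·[w10; w11]:
  w00 = 1, w01 = 0, w10 = -1/2, w11 = -1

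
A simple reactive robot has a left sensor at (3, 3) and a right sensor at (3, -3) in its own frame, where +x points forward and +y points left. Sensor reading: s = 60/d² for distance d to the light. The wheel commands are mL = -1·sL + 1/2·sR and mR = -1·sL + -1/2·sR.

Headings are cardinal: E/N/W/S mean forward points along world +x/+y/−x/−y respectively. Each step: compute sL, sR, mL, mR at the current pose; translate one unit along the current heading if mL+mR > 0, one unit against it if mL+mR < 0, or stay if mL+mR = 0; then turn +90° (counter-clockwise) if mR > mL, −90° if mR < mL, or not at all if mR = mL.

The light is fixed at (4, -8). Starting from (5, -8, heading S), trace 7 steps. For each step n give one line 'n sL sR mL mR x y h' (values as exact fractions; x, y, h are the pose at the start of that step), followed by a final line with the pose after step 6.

0 12/5 60/13 -6/65 -306/65 5 -8 S
1 15/2 3 -6 -9 5 -7 W
2 60/17 60/41 -1950/697 -2970/697 6 -7 N
3 30/17 30/17 -15/17 -45/17 6 -8 E
4 12/5 60/13 -6/65 -306/65 5 -8 S
5 15/2 3 -6 -9 5 -7 W
6 60/17 60/41 -1950/697 -2970/697 6 -7 N
final 6 -8 E

n=0: pose=(5,-8,S); sL=12/5, sR=60/13; mL=-6/65, mR=-306/65; mL+mR=-24/5 → advance -1; mR−mL=-60/13 → turn -1·90°
n=1: pose=(5,-7,W); sL=15/2, sR=3; mL=-6, mR=-9; mL+mR=-15 → advance -1; mR−mL=-3 → turn -1·90°
n=2: pose=(6,-7,N); sL=60/17, sR=60/41; mL=-1950/697, mR=-2970/697; mL+mR=-120/17 → advance -1; mR−mL=-60/41 → turn -1·90°
n=3: pose=(6,-8,E); sL=30/17, sR=30/17; mL=-15/17, mR=-45/17; mL+mR=-60/17 → advance -1; mR−mL=-30/17 → turn -1·90°
n=4: pose=(5,-8,S); sL=12/5, sR=60/13; mL=-6/65, mR=-306/65; mL+mR=-24/5 → advance -1; mR−mL=-60/13 → turn -1·90°
n=5: pose=(5,-7,W); sL=15/2, sR=3; mL=-6, mR=-9; mL+mR=-15 → advance -1; mR−mL=-3 → turn -1·90°
n=6: pose=(6,-7,N); sL=60/17, sR=60/41; mL=-1950/697, mR=-2970/697; mL+mR=-120/17 → advance -1; mR−mL=-60/41 → turn -1·90°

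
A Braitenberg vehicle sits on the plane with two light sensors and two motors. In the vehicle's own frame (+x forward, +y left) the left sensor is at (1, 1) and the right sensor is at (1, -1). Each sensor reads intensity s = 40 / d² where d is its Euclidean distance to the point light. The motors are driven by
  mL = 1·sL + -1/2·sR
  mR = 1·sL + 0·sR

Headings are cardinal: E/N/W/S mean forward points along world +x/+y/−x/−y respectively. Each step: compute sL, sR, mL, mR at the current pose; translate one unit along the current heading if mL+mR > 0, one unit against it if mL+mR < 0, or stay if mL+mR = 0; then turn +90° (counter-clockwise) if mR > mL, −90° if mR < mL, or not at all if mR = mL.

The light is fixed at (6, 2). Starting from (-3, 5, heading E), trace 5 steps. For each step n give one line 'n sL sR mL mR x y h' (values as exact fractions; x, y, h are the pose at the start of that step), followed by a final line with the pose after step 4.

0 1/2 10/17 7/34 1/2 -3 5 E
1 40/97 8/13 132/1261 40/97 -2 5 N
2 4/9 20/53 122/477 4/9 -2 6 W
3 40/73 40/109 2900/7957 40/73 -3 6 S
4 1/2 10/17 7/34 1/2 -3 5 E
final -2 5 N

n=0: pose=(-3,5,E); sL=1/2, sR=10/17; mL=7/34, mR=1/2; mL+mR=12/17 → advance +1; mR−mL=5/17 → turn +1·90°
n=1: pose=(-2,5,N); sL=40/97, sR=8/13; mL=132/1261, mR=40/97; mL+mR=652/1261 → advance +1; mR−mL=4/13 → turn +1·90°
n=2: pose=(-2,6,W); sL=4/9, sR=20/53; mL=122/477, mR=4/9; mL+mR=334/477 → advance +1; mR−mL=10/53 → turn +1·90°
n=3: pose=(-3,6,S); sL=40/73, sR=40/109; mL=2900/7957, mR=40/73; mL+mR=7260/7957 → advance +1; mR−mL=20/109 → turn +1·90°
n=4: pose=(-3,5,E); sL=1/2, sR=10/17; mL=7/34, mR=1/2; mL+mR=12/17 → advance +1; mR−mL=5/17 → turn +1·90°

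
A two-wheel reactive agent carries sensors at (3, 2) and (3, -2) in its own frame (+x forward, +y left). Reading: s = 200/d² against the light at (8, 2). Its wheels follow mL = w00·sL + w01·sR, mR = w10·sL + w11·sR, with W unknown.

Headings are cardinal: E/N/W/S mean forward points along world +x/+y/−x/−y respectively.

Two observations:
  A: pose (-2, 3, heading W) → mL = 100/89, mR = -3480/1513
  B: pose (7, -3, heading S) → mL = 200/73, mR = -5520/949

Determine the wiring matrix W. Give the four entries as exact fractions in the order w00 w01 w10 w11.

0 1 -1 -1

obs A: pose=(-2,3,W) → sL=20/17, sR=100/89, mL=100/89, mR=-3480/1513
obs B: pose=(7,-3,S) → sL=40/13, sR=200/73, mL=200/73, mR=-5520/949
sensor matrix S = [[20/17, 100/89], [40/13, 200/73]]; det S = -336000/1435837
solve [mL_A; mL_B] = S·[w00; w01] and [mR_A; mR_B] = S·[w10; w11]:
  w00 = 0, w01 = 1, w10 = -1, w11 = -1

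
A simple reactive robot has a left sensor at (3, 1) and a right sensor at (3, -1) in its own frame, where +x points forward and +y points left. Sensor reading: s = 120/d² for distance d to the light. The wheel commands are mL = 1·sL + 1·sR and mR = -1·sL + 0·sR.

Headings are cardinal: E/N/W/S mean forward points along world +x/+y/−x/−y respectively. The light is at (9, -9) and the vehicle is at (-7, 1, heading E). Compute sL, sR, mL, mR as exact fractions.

12/29 12/25 648/725 -12/29

left sensor world pos  = (-4, 2); dL² = 290
right sensor world pos = (-4, 0); dR² = 250
sL = 120/290 = 12/29
sR = 120/250 = 12/25
mL = 1·sL + 1·sR = 648/725
mR = -1·sL + 0·sR = -12/29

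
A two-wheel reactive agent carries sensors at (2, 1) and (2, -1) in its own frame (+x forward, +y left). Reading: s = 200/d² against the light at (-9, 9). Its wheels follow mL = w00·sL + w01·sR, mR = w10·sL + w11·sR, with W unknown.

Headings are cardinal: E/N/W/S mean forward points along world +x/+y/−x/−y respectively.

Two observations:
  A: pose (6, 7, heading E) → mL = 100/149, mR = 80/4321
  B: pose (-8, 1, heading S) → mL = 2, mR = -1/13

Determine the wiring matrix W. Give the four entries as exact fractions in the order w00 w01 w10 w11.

obs A: pose=(6,7,E) → sL=20/29, sR=100/149, mL=100/149, mR=80/4321
obs B: pose=(-8,1,S) → sL=25/13, sR=2, mL=2, mR=-1/13
sensor matrix S = [[20/29, 100/149], [25/13, 2]]; det S = 4980/56173
solve [mL_A; mL_B] = S·[w00; w01] and [mR_A; mR_B] = S·[w10; w11]:
  w00 = 0, w01 = 1, w10 = 1, w11 = -1

0 1 1 -1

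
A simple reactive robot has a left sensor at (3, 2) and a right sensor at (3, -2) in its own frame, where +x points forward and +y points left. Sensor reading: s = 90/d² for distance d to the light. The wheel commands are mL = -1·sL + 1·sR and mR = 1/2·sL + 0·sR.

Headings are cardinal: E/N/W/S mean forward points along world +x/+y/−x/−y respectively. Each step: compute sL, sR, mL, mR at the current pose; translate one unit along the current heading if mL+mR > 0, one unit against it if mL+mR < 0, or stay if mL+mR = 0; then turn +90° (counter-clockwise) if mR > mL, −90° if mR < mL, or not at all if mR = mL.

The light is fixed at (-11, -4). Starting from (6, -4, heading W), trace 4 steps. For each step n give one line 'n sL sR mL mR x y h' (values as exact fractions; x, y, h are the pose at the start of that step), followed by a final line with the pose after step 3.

0 9/20 9/20 0 9/40 6 -4 W
1 10/37 18/41 256/1517 5/37 5 -4 S
2 45/89 9/17 36/1513 45/178 5 -5 W
3 18/61 18/37 432/2257 9/61 4 -5 S
final 4 -6 W

n=0: pose=(6,-4,W); sL=9/20, sR=9/20; mL=0, mR=9/40; mL+mR=9/40 → advance +1; mR−mL=9/40 → turn +1·90°
n=1: pose=(5,-4,S); sL=10/37, sR=18/41; mL=256/1517, mR=5/37; mL+mR=461/1517 → advance +1; mR−mL=-51/1517 → turn -1·90°
n=2: pose=(5,-5,W); sL=45/89, sR=9/17; mL=36/1513, mR=45/178; mL+mR=837/3026 → advance +1; mR−mL=693/3026 → turn +1·90°
n=3: pose=(4,-5,S); sL=18/61, sR=18/37; mL=432/2257, mR=9/61; mL+mR=765/2257 → advance +1; mR−mL=-99/2257 → turn -1·90°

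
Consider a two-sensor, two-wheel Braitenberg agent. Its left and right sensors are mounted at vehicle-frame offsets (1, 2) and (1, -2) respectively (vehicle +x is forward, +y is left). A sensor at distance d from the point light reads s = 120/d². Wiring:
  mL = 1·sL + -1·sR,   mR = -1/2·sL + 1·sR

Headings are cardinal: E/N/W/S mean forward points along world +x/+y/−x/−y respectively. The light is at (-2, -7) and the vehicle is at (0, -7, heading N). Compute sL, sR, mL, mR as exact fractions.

120 120/17 1920/17 -900/17

left sensor world pos  = (-2, -6); dL² = 1
right sensor world pos = (2, -6); dR² = 17
sL = 120/1 = 120
sR = 120/17 = 120/17
mL = 1·sL + -1·sR = 1920/17
mR = -1/2·sL + 1·sR = -900/17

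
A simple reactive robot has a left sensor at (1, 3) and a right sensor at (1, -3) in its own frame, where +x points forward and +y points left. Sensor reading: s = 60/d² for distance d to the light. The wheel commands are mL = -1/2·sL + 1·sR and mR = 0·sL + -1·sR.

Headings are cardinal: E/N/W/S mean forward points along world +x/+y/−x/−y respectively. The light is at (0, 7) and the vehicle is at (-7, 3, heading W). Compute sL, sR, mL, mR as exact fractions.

60/113 12/13 966/1469 -12/13

left sensor world pos  = (-8, 0); dL² = 113
right sensor world pos = (-8, 6); dR² = 65
sL = 60/113 = 60/113
sR = 60/65 = 12/13
mL = -1/2·sL + 1·sR = 966/1469
mR = 0·sL + -1·sR = -12/13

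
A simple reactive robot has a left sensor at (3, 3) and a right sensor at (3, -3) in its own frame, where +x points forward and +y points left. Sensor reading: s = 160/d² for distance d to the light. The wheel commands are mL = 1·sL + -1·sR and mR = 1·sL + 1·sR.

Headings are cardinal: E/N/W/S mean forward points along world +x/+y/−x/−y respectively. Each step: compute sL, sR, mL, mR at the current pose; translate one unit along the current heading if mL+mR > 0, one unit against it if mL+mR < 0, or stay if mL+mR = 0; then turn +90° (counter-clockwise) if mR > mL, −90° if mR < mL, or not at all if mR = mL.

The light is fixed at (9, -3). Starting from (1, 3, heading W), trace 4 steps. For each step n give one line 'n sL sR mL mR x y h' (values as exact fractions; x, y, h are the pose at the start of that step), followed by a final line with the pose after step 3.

0 16/13 80/101 576/1313 2656/1313 1 3 W
1 32/9 160/153 128/51 704/153 0 3 S
2 8/5 4 -12/5 28/5 0 2 E
3 32/37 160/89 -3072/3293 8768/3293 1 2 N
final 1 3 W

n=0: pose=(1,3,W); sL=16/13, sR=80/101; mL=576/1313, mR=2656/1313; mL+mR=32/13 → advance +1; mR−mL=160/101 → turn +1·90°
n=1: pose=(0,3,S); sL=32/9, sR=160/153; mL=128/51, mR=704/153; mL+mR=64/9 → advance +1; mR−mL=320/153 → turn +1·90°
n=2: pose=(0,2,E); sL=8/5, sR=4; mL=-12/5, mR=28/5; mL+mR=16/5 → advance +1; mR−mL=8 → turn +1·90°
n=3: pose=(1,2,N); sL=32/37, sR=160/89; mL=-3072/3293, mR=8768/3293; mL+mR=64/37 → advance +1; mR−mL=320/89 → turn +1·90°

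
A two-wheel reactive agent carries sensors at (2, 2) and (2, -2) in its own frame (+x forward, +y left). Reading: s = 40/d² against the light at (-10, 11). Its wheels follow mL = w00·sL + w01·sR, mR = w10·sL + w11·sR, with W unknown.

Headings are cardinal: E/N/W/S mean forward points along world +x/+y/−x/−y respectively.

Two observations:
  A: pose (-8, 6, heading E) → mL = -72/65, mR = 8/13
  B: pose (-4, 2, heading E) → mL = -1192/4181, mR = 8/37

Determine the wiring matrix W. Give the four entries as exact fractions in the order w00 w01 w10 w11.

-1/2 -1/2 0 1

obs A: pose=(-8,6,E) → sL=8/5, sR=8/13, mL=-72/65, mR=8/13
obs B: pose=(-4,2,E) → sL=40/113, sR=8/37, mL=-1192/4181, mR=8/37
sensor matrix S = [[8/5, 8/13], [40/113, 8/37]]; det S = 34816/271765
solve [mL_A; mL_B] = S·[w00; w01] and [mR_A; mR_B] = S·[w10; w11]:
  w00 = -1/2, w01 = -1/2, w10 = 0, w11 = 1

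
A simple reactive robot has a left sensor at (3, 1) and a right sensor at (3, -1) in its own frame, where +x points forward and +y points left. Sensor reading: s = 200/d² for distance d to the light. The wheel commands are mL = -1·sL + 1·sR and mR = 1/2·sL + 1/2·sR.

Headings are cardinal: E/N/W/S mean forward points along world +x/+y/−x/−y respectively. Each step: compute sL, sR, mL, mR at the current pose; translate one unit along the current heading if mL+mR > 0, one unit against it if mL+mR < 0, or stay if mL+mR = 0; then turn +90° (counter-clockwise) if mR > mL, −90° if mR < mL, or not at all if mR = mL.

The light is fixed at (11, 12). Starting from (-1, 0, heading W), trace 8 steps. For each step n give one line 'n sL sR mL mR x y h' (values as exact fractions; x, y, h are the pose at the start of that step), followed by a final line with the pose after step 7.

0 100/197 100/173 2400/34081 18500/34081 -1 0 W
1 200/369 200/421 -10400/155349 79000/155349 -2 0 S
2 50/61 25/37 -325/2257 3375/4514 -2 -1 E
3 200/269 200/221 9600/59449 49000/59449 -1 -1 N
4 100/197 100/173 2400/34081 18500/34081 -1 0 W
5 200/369 200/421 -10400/155349 79000/155349 -2 0 S
6 50/61 25/37 -325/2257 3375/4514 -2 -1 E
7 200/269 200/221 9600/59449 49000/59449 -1 -1 N
final -1 0 W

n=0: pose=(-1,0,W); sL=100/197, sR=100/173; mL=2400/34081, mR=18500/34081; mL+mR=20900/34081 → advance +1; mR−mL=16100/34081 → turn +1·90°
n=1: pose=(-2,0,S); sL=200/369, sR=200/421; mL=-10400/155349, mR=79000/155349; mL+mR=68600/155349 → advance +1; mR−mL=29800/51783 → turn +1·90°
n=2: pose=(-2,-1,E); sL=50/61, sR=25/37; mL=-325/2257, mR=3375/4514; mL+mR=2725/4514 → advance +1; mR−mL=4025/4514 → turn +1·90°
n=3: pose=(-1,-1,N); sL=200/269, sR=200/221; mL=9600/59449, mR=49000/59449; mL+mR=58600/59449 → advance +1; mR−mL=39400/59449 → turn +1·90°
n=4: pose=(-1,0,W); sL=100/197, sR=100/173; mL=2400/34081, mR=18500/34081; mL+mR=20900/34081 → advance +1; mR−mL=16100/34081 → turn +1·90°
n=5: pose=(-2,0,S); sL=200/369, sR=200/421; mL=-10400/155349, mR=79000/155349; mL+mR=68600/155349 → advance +1; mR−mL=29800/51783 → turn +1·90°
n=6: pose=(-2,-1,E); sL=50/61, sR=25/37; mL=-325/2257, mR=3375/4514; mL+mR=2725/4514 → advance +1; mR−mL=4025/4514 → turn +1·90°
n=7: pose=(-1,-1,N); sL=200/269, sR=200/221; mL=9600/59449, mR=49000/59449; mL+mR=58600/59449 → advance +1; mR−mL=39400/59449 → turn +1·90°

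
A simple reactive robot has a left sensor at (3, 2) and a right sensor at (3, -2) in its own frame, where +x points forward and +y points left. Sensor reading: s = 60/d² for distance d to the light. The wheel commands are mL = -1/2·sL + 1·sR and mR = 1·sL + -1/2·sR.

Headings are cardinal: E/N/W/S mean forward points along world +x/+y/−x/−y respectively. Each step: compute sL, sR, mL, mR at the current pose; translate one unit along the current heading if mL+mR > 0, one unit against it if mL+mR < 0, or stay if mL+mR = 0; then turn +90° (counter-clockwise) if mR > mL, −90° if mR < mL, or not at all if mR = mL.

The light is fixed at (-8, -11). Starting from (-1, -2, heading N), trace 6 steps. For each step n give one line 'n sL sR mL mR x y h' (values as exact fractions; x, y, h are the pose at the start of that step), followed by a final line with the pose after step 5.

n=0: pose=(-1,-2,N); sL=60/169, sR=4/15; mL=226/2535, mR=562/2535; mL+mR=788/2535 → advance +1; mR−mL=112/845 → turn +1·90°
n=1: pose=(-1,-1,W); sL=3/4, sR=3/8; mL=0, mR=9/16; mL+mR=9/16 → advance +1; mR−mL=9/16 → turn +1·90°
n=2: pose=(-2,-1,S); sL=60/113, sR=12/13; mL=966/1469, mR=102/1469; mL+mR=1068/1469 → advance +1; mR−mL=-864/1469 → turn -1·90°
n=3: pose=(-2,-2,W); sL=30/29, sR=6/13; mL=-21/377, mR=303/377; mL+mR=282/377 → advance +1; mR−mL=324/377 → turn +1·90°
n=4: pose=(-3,-2,S); sL=12/17, sR=4/3; mL=50/51, mR=2/51; mL+mR=52/51 → advance +1; mR−mL=-16/17 → turn -1·90°
n=5: pose=(-3,-3,W); sL=3/2, sR=15/26; mL=-9/52, mR=63/52; mL+mR=27/26 → advance +1; mR−mL=18/13 → turn +1·90°

0 60/169 4/15 226/2535 562/2535 -1 -2 N
1 3/4 3/8 0 9/16 -1 -1 W
2 60/113 12/13 966/1469 102/1469 -2 -1 S
3 30/29 6/13 -21/377 303/377 -2 -2 W
4 12/17 4/3 50/51 2/51 -3 -2 S
5 3/2 15/26 -9/52 63/52 -3 -3 W
final -4 -3 S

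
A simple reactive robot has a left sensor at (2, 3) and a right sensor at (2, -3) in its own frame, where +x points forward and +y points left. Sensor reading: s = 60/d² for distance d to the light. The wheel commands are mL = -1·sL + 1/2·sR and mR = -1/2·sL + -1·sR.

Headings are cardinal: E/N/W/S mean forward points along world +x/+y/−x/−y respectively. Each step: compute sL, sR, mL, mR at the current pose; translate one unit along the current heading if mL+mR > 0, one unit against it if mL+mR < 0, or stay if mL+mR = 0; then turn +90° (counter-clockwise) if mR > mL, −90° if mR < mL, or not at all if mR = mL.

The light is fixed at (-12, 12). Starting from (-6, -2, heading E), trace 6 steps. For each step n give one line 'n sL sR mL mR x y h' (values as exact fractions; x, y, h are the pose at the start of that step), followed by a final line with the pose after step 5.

n=0: pose=(-6,-2,E); sL=12/37, sR=60/353; mL=-3126/13061, mR=-4338/13061; mL+mR=-7464/13061 → advance -1; mR−mL=-1212/13061 → turn -1·90°
n=1: pose=(-7,-2,S); sL=3/16, sR=3/13; mL=-15/208, mR=-135/416; mL+mR=-165/416 → advance -1; mR−mL=-105/416 → turn -1·90°
n=2: pose=(-7,-1,W); sL=12/53, sR=60/109; mL=282/5777, mR=-3834/5777; mL+mR=-3552/5777 → advance -1; mR−mL=-4116/5777 → turn -1·90°
n=3: pose=(-6,-1,N); sL=6/13, sR=30/101; mL=-411/1313, mR=-693/1313; mL+mR=-1104/1313 → advance -1; mR−mL=-282/1313 → turn -1·90°
n=4: pose=(-6,-2,E); sL=12/37, sR=60/353; mL=-3126/13061, mR=-4338/13061; mL+mR=-7464/13061 → advance -1; mR−mL=-1212/13061 → turn -1·90°
n=5: pose=(-7,-2,S); sL=3/16, sR=3/13; mL=-15/208, mR=-135/416; mL+mR=-165/416 → advance -1; mR−mL=-105/416 → turn -1·90°

0 12/37 60/353 -3126/13061 -4338/13061 -6 -2 E
1 3/16 3/13 -15/208 -135/416 -7 -2 S
2 12/53 60/109 282/5777 -3834/5777 -7 -1 W
3 6/13 30/101 -411/1313 -693/1313 -6 -1 N
4 12/37 60/353 -3126/13061 -4338/13061 -6 -2 E
5 3/16 3/13 -15/208 -135/416 -7 -2 S
final -7 -1 W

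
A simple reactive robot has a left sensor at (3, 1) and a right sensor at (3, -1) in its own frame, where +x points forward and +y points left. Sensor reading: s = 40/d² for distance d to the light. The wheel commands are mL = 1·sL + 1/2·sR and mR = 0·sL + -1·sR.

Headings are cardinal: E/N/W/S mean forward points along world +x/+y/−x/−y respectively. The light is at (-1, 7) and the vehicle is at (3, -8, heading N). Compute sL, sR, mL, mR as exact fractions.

40/153 40/169 9820/25857 -40/169

left sensor world pos  = (2, -5); dL² = 153
right sensor world pos = (4, -5); dR² = 169
sL = 40/153 = 40/153
sR = 40/169 = 40/169
mL = 1·sL + 1/2·sR = 9820/25857
mR = 0·sL + -1·sR = -40/169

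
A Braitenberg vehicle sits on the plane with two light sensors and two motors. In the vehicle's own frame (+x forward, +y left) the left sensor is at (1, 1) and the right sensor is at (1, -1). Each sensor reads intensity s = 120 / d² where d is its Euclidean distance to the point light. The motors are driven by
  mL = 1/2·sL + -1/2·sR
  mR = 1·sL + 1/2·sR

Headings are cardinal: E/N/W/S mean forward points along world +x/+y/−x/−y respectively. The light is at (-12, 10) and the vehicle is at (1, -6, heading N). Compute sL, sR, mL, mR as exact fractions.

left sensor world pos  = (0, -5); dL² = 369
right sensor world pos = (2, -5); dR² = 421
sL = 120/369 = 40/123
sR = 120/421 = 120/421
mL = 1/2·sL + -1/2·sR = 1040/51783
mR = 1·sL + 1/2·sR = 24220/51783

40/123 120/421 1040/51783 24220/51783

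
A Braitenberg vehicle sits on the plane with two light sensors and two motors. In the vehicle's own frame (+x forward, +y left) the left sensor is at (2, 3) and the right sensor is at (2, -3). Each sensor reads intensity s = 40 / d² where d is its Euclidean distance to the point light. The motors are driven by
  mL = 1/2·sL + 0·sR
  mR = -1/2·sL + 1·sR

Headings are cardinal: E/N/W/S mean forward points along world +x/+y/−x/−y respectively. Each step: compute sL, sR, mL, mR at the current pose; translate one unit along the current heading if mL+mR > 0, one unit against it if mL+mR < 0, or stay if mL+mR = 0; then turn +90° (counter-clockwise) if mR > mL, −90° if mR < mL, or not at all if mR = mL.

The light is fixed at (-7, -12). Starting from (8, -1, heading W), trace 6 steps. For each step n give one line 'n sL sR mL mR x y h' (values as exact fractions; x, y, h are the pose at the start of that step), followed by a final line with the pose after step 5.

0 40/233 8/73 20/233 404/17009 8 -1 W
1 4/29 20/229 2/29 122/6641 7 -1 N
2 40/481 40/337 20/481 12500/162097 7 0 E
3 2/17 1/13 1/17 4/221 8 0 N
4 8/109 40/389 4/109 2804/42401 8 1 E
5 20/197 20/293 10/197 1010/57721 9 1 N
final 9 2 E

n=0: pose=(8,-1,W); sL=40/233, sR=8/73; mL=20/233, mR=404/17009; mL+mR=8/73 → advance +1; mR−mL=-1056/17009 → turn -1·90°
n=1: pose=(7,-1,N); sL=4/29, sR=20/229; mL=2/29, mR=122/6641; mL+mR=20/229 → advance +1; mR−mL=-336/6641 → turn -1·90°
n=2: pose=(7,0,E); sL=40/481, sR=40/337; mL=20/481, mR=12500/162097; mL+mR=40/337 → advance +1; mR−mL=5760/162097 → turn +1·90°
n=3: pose=(8,0,N); sL=2/17, sR=1/13; mL=1/17, mR=4/221; mL+mR=1/13 → advance +1; mR−mL=-9/221 → turn -1·90°
n=4: pose=(8,1,E); sL=8/109, sR=40/389; mL=4/109, mR=2804/42401; mL+mR=40/389 → advance +1; mR−mL=1248/42401 → turn +1·90°
n=5: pose=(9,1,N); sL=20/197, sR=20/293; mL=10/197, mR=1010/57721; mL+mR=20/293 → advance +1; mR−mL=-1920/57721 → turn -1·90°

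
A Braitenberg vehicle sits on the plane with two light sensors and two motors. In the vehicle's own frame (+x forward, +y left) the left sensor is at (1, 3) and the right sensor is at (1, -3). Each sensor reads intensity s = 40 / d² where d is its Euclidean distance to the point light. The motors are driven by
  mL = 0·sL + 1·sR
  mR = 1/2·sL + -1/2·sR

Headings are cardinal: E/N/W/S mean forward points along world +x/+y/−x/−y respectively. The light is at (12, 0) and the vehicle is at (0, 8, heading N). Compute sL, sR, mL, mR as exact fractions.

20/153 20/81 20/81 -80/1377

left sensor world pos  = (-3, 9); dL² = 306
right sensor world pos = (3, 9); dR² = 162
sL = 40/306 = 20/153
sR = 40/162 = 20/81
mL = 0·sL + 1·sR = 20/81
mR = 1/2·sL + -1/2·sR = -80/1377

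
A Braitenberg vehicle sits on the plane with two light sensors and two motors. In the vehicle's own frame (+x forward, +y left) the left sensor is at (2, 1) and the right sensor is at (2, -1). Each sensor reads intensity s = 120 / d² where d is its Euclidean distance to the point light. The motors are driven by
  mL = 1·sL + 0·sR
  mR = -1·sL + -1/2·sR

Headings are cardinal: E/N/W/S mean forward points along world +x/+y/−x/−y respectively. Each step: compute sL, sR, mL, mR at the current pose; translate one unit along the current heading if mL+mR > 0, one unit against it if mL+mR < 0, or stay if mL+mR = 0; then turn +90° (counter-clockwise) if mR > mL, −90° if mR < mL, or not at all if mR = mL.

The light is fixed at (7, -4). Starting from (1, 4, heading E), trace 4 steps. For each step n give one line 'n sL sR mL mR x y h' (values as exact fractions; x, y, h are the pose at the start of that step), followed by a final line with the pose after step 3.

0 120/97 24/13 120/97 -2724/1261 1 4 E
1 5/3 6/5 5/3 -34/15 0 4 S
2 24/29 120/181 24/29 -6084/5249 0 5 W
3 12/17 60/73 12/17 -1386/1241 1 5 N
final 1 4 E

n=0: pose=(1,4,E); sL=120/97, sR=24/13; mL=120/97, mR=-2724/1261; mL+mR=-12/13 → advance -1; mR−mL=-4284/1261 → turn -1·90°
n=1: pose=(0,4,S); sL=5/3, sR=6/5; mL=5/3, mR=-34/15; mL+mR=-3/5 → advance -1; mR−mL=-59/15 → turn -1·90°
n=2: pose=(0,5,W); sL=24/29, sR=120/181; mL=24/29, mR=-6084/5249; mL+mR=-60/181 → advance -1; mR−mL=-10428/5249 → turn -1·90°
n=3: pose=(1,5,N); sL=12/17, sR=60/73; mL=12/17, mR=-1386/1241; mL+mR=-30/73 → advance -1; mR−mL=-2262/1241 → turn -1·90°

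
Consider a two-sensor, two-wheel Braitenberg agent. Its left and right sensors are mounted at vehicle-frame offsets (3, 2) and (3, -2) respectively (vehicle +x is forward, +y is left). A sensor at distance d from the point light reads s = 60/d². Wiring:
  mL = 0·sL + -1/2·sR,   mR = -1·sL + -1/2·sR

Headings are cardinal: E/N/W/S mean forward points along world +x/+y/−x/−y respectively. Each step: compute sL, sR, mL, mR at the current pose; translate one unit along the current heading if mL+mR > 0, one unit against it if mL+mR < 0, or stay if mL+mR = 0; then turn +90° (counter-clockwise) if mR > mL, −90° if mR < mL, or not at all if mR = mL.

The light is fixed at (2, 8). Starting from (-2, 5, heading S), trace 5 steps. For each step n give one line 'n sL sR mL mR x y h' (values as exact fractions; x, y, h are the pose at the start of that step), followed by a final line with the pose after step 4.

n=0: pose=(-2,5,S); sL=3/2, sR=5/6; mL=-5/12, mR=-23/12; mL+mR=-7/3 → advance -1; mR−mL=-3/2 → turn -1·90°
n=1: pose=(-2,6,W); sL=12/13, sR=60/49; mL=-30/49, mR=-978/637; mL+mR=-1368/637 → advance -1; mR−mL=-12/13 → turn -1·90°
n=2: pose=(-1,6,N); sL=30/13, sR=30; mL=-15, mR=-225/13; mL+mR=-420/13 → advance -1; mR−mL=-30/13 → turn -1·90°
n=3: pose=(-1,5,E); sL=60, sR=12/5; mL=-6/5, mR=-306/5; mL+mR=-312/5 → advance -1; mR−mL=-60 → turn -1·90°
n=4: pose=(-2,5,S); sL=3/2, sR=5/6; mL=-5/12, mR=-23/12; mL+mR=-7/3 → advance -1; mR−mL=-3/2 → turn -1·90°

0 3/2 5/6 -5/12 -23/12 -2 5 S
1 12/13 60/49 -30/49 -978/637 -2 6 W
2 30/13 30 -15 -225/13 -1 6 N
3 60 12/5 -6/5 -306/5 -1 5 E
4 3/2 5/6 -5/12 -23/12 -2 5 S
final -2 6 W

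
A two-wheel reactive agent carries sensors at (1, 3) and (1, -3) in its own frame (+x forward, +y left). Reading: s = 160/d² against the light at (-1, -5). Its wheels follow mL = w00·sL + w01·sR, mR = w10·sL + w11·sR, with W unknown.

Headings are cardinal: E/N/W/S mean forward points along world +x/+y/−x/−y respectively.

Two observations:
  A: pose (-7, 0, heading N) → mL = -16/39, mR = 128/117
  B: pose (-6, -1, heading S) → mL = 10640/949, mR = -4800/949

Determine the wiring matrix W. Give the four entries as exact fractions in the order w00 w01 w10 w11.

obs A: pose=(-7,0,N) → sL=160/117, sR=32/9, mL=-16/39, mR=128/117
obs B: pose=(-6,-1,S) → sL=160/13, sR=160/73, mL=10640/949, mR=-4800/949
sensor matrix S = [[160/117, 32/9], [160/13, 160/73]]; det S = -348160/8541
solve [mL_A; mL_B] = S·[w00; w01] and [mR_A; mR_B] = S·[w10; w11]:
  w00 = 1, w01 = -1/2, w10 = -1/2, w11 = 1/2

1 -1/2 -1/2 1/2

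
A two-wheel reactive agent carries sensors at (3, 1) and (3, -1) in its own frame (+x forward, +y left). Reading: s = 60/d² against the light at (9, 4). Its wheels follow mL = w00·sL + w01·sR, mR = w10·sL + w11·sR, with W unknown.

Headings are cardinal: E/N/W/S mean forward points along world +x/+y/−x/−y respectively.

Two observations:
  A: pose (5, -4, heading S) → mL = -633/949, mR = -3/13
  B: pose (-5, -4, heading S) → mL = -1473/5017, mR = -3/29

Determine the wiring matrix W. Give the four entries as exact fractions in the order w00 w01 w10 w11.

-1 -1/2 -1/2 0

obs A: pose=(5,-4,S) → sL=6/13, sR=30/73, mL=-633/949, mR=-3/13
obs B: pose=(-5,-4,S) → sL=6/29, sR=30/173, mL=-1473/5017, mR=-3/29
sensor matrix S = [[6/13, 30/73], [6/29, 30/173]]; det S = -23760/4761133
solve [mL_A; mL_B] = S·[w00; w01] and [mR_A; mR_B] = S·[w10; w11]:
  w00 = -1, w01 = -1/2, w10 = -1/2, w11 = 0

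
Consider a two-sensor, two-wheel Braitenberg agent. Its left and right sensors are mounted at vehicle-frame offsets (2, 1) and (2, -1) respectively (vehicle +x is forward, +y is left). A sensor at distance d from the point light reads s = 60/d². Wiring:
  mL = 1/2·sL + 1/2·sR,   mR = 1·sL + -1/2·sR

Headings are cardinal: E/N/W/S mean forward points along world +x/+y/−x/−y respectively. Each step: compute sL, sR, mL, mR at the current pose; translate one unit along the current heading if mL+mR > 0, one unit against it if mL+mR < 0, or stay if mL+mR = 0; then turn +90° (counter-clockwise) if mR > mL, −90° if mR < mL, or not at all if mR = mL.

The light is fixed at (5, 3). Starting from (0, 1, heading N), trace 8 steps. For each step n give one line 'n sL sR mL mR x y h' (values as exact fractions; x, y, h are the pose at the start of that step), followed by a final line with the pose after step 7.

0 5/3 15/4 65/24 -5/24 0 1 N
1 20/3 60/13 220/39 170/39 0 2 E
2 10/3 30/17 130/51 125/51 1 2 S
3 4/3 60/37 164/111 58/111 1 1 W
4 5/3 15/4 65/24 -5/24 0 1 N
5 20/3 60/13 220/39 170/39 0 2 E
6 10/3 30/17 130/51 125/51 1 2 S
7 4/3 60/37 164/111 58/111 1 1 W
final 0 1 N

n=0: pose=(0,1,N); sL=5/3, sR=15/4; mL=65/24, mR=-5/24; mL+mR=5/2 → advance +1; mR−mL=-35/12 → turn -1·90°
n=1: pose=(0,2,E); sL=20/3, sR=60/13; mL=220/39, mR=170/39; mL+mR=10 → advance +1; mR−mL=-50/39 → turn -1·90°
n=2: pose=(1,2,S); sL=10/3, sR=30/17; mL=130/51, mR=125/51; mL+mR=5 → advance +1; mR−mL=-5/51 → turn -1·90°
n=3: pose=(1,1,W); sL=4/3, sR=60/37; mL=164/111, mR=58/111; mL+mR=2 → advance +1; mR−mL=-106/111 → turn -1·90°
n=4: pose=(0,1,N); sL=5/3, sR=15/4; mL=65/24, mR=-5/24; mL+mR=5/2 → advance +1; mR−mL=-35/12 → turn -1·90°
n=5: pose=(0,2,E); sL=20/3, sR=60/13; mL=220/39, mR=170/39; mL+mR=10 → advance +1; mR−mL=-50/39 → turn -1·90°
n=6: pose=(1,2,S); sL=10/3, sR=30/17; mL=130/51, mR=125/51; mL+mR=5 → advance +1; mR−mL=-5/51 → turn -1·90°
n=7: pose=(1,1,W); sL=4/3, sR=60/37; mL=164/111, mR=58/111; mL+mR=2 → advance +1; mR−mL=-106/111 → turn -1·90°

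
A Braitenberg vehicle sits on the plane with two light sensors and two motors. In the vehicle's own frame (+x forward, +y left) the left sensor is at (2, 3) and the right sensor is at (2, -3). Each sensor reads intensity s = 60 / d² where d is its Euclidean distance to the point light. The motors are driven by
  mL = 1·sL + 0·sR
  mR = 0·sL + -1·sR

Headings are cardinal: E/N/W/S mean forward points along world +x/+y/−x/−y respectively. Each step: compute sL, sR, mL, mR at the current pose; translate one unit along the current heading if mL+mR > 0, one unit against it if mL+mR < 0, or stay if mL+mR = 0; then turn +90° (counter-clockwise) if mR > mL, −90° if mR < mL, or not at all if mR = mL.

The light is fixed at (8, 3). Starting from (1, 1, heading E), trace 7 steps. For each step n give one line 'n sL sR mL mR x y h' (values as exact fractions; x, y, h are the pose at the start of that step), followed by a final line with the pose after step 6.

0 30/13 6/5 30/13 -6/5 1 1 E
1 12/5 60/97 12/5 -60/97 2 1 S
2 3/5 15/16 3/5 -15/16 2 0 W
3 12/13 12 12/13 -12 3 0 N
4 6 30/29 6 -30/29 3 -1 E
5 60/37 12/17 60/37 -12/17 4 -1 S
6 3/5 3/2 3/5 -3/2 4 -2 W
final 5 -2 N

n=0: pose=(1,1,E); sL=30/13, sR=6/5; mL=30/13, mR=-6/5; mL+mR=72/65 → advance +1; mR−mL=-228/65 → turn -1·90°
n=1: pose=(2,1,S); sL=12/5, sR=60/97; mL=12/5, mR=-60/97; mL+mR=864/485 → advance +1; mR−mL=-1464/485 → turn -1·90°
n=2: pose=(2,0,W); sL=3/5, sR=15/16; mL=3/5, mR=-15/16; mL+mR=-27/80 → advance -1; mR−mL=-123/80 → turn -1·90°
n=3: pose=(3,0,N); sL=12/13, sR=12; mL=12/13, mR=-12; mL+mR=-144/13 → advance -1; mR−mL=-168/13 → turn -1·90°
n=4: pose=(3,-1,E); sL=6, sR=30/29; mL=6, mR=-30/29; mL+mR=144/29 → advance +1; mR−mL=-204/29 → turn -1·90°
n=5: pose=(4,-1,S); sL=60/37, sR=12/17; mL=60/37, mR=-12/17; mL+mR=576/629 → advance +1; mR−mL=-1464/629 → turn -1·90°
n=6: pose=(4,-2,W); sL=3/5, sR=3/2; mL=3/5, mR=-3/2; mL+mR=-9/10 → advance -1; mR−mL=-21/10 → turn -1·90°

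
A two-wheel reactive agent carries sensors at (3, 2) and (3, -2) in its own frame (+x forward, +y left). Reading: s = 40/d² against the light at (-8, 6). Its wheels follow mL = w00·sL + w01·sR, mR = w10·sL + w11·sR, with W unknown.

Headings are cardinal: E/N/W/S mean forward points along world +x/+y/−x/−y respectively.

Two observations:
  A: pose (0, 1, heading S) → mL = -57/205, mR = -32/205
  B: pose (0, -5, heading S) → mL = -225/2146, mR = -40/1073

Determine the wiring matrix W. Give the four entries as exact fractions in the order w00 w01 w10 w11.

obs A: pose=(0,1,S) → sL=10/41, sR=2/5, mL=-57/205, mR=-32/205
obs B: pose=(0,-5,S) → sL=5/37, sR=5/29, mL=-225/2146, mR=-40/1073
sensor matrix S = [[10/41, 2/5], [5/37, 5/29]]; det S = -528/43993
solve [mL_A; mL_B] = S·[w00; w01] and [mR_A; mR_B] = S·[w10; w11]:
  w00 = 1/2, w01 = -1, w10 = 1, w11 = -1

1/2 -1 1 -1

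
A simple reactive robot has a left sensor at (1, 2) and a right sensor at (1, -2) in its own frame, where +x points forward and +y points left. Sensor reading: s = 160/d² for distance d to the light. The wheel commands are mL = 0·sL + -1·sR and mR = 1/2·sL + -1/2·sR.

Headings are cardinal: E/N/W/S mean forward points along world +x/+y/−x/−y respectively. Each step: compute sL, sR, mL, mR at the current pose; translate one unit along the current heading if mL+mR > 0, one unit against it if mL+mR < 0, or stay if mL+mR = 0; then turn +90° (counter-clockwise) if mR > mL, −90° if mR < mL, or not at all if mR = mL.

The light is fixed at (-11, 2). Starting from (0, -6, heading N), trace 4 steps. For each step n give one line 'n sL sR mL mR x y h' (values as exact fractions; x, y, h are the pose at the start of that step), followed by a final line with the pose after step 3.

n=0: pose=(0,-6,N); sL=16/13, sR=80/109; mL=-80/109, mR=352/1417; mL+mR=-688/1417 → advance -1; mR−mL=1392/1417 → turn +1·90°
n=1: pose=(0,-7,W); sL=160/221, sR=160/149; mL=-160/149, mR=-5760/32929; mL+mR=-41120/32929 → advance -1; mR−mL=29600/32929 → turn +1·90°
n=2: pose=(1,-7,S); sL=20/37, sR=4/5; mL=-4/5, mR=-24/185; mL+mR=-172/185 → advance -1; mR−mL=124/185 → turn +1·90°
n=3: pose=(1,-6,E); sL=32/41, sR=160/269; mL=-160/269, mR=1024/11029; mL+mR=-5536/11029 → advance -1; mR−mL=7584/11029 → turn +1·90°

0 16/13 80/109 -80/109 352/1417 0 -6 N
1 160/221 160/149 -160/149 -5760/32929 0 -7 W
2 20/37 4/5 -4/5 -24/185 1 -7 S
3 32/41 160/269 -160/269 1024/11029 1 -6 E
final 0 -6 N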